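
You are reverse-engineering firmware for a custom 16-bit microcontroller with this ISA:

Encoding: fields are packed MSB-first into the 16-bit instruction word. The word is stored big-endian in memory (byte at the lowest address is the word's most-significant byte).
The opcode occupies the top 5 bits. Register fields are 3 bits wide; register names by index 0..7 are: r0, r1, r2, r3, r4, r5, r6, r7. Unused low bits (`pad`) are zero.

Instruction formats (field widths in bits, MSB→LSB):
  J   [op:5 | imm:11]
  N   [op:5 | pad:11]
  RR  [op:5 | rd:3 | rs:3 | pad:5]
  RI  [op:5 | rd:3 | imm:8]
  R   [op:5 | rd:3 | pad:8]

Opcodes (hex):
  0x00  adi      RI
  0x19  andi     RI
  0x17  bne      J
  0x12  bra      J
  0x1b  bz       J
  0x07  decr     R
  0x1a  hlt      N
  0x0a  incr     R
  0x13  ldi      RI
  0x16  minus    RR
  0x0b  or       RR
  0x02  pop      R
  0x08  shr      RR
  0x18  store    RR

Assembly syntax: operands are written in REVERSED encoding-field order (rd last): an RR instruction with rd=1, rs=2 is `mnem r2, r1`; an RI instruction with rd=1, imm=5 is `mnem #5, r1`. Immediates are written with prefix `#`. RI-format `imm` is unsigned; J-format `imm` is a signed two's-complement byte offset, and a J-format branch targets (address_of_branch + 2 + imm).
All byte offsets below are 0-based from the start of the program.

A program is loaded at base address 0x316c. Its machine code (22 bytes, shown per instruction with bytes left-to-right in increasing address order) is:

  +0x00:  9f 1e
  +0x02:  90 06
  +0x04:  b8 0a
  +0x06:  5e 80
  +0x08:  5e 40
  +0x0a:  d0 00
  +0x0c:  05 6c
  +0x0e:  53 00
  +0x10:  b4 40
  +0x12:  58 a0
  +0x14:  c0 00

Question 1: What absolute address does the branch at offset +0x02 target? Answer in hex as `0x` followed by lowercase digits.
off 0x02: read 90 06 as big → 0x9006
  top 5b → 0x12 → bra [J]
  imm@[10:0]=0x6 ⇒ #6
  target = base 0x316c + off 0x02 + 2 + imm 6 = 0x3176

0x3176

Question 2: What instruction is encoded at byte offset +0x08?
or r2, r6

[08] 5e 40 → 0x5e40
  opcode bits[15:11]=0xb: or/RR
  rd@[10:8]=0x6 ⇒ r6
  rs@[7:5]=0x2 ⇒ r2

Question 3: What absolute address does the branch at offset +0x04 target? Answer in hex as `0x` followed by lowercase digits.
+0x04: b8 0a ⇒ word 0xb80a (big)
  top 5b → 0x17 → bne [J]
  imm: (w>>0)&0x7ff=0xa → #10
  target = base 0x316c + off 0x04 + 2 + imm 10 = 0x317c

0x317c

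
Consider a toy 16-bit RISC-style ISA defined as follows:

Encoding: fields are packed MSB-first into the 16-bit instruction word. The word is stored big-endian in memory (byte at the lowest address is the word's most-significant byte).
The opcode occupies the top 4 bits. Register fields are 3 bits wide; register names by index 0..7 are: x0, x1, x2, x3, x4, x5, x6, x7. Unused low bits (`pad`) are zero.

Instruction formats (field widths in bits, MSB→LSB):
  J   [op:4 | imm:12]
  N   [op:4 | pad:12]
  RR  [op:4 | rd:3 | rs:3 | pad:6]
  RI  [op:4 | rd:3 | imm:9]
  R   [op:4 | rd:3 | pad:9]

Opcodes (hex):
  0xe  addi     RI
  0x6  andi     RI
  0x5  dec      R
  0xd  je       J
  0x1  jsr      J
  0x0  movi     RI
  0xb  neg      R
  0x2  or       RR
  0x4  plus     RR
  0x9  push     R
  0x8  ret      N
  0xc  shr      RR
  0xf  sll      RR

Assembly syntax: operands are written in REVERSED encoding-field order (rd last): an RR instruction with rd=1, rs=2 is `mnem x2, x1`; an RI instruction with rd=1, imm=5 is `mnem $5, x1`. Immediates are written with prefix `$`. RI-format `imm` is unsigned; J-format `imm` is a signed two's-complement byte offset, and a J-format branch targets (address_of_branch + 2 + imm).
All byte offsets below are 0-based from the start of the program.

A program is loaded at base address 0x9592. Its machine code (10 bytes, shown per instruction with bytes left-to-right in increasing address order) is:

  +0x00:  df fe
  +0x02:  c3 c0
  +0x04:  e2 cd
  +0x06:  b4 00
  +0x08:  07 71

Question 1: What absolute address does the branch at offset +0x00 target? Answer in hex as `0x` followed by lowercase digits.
0x9592

[00] df fe → 0xdffe
  op=0xdffe>>12=0xd ⇒ je (J)
  imm@[11:0]=0xffe (s12→-2) ⇒ $-2
  target = base 0x9592 + off 0x00 + 2 + imm -2 = 0x9592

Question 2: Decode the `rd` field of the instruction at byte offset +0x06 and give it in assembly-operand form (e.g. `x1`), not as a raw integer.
x2

@+06  big-endian(b4 00) = 0xb400
  top 4b → 0xb → neg [R]
  rd@[11:9]=0x2 ⇒ x2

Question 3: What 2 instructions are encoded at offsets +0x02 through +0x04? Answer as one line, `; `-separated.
off 0x02: read c3 c0 as big → 0xc3c0
  top 4b → 0xc → shr [RR]
  rd@[11:9]=0x1 ⇒ x1
  rs@[8:6]=0x7 ⇒ x7
off 0x04: read e2 cd as big → 0xe2cd
  top 4b → 0xe → addi [RI]
  rd@[11:9]=0x1 ⇒ x1
  imm@[8:0]=0xcd ⇒ $205

shr x7, x1; addi $205, x1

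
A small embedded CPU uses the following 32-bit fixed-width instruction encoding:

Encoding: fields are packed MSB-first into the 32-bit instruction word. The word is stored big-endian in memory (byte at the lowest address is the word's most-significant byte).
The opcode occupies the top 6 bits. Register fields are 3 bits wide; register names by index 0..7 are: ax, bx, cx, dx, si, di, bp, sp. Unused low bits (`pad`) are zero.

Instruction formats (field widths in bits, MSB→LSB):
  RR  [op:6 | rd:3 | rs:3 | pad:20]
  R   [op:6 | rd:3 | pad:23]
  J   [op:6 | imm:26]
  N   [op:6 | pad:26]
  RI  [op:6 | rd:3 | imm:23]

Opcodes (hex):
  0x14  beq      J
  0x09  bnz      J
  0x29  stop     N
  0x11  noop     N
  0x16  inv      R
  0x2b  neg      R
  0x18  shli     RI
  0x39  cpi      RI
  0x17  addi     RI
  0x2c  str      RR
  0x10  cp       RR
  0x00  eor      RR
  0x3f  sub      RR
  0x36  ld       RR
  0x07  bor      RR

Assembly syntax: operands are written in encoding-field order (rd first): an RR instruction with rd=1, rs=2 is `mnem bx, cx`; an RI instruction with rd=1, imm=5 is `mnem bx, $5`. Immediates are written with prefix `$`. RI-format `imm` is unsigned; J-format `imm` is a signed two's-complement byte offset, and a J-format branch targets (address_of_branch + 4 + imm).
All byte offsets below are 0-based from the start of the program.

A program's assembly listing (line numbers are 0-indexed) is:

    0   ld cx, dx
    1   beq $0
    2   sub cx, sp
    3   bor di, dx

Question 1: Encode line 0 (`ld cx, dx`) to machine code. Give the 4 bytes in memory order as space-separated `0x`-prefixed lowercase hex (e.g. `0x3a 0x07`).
L0: ld op=0x36:6|rd=2:3|rs=3:3|pad=0:20 ⇒ 0xd9300000 ⇒ big d9 30 00 00

0xd9 0x30 0x00 0x00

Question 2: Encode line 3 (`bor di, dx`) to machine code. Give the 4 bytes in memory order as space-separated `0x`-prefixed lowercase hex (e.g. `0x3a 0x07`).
line 3 (bor): pack op=0x7:6|rd=5:3|rs=3:3|pad=0:20 = 0x1eb00000; big→ 1e b0 00 00

0x1e 0xb0 0x00 0x00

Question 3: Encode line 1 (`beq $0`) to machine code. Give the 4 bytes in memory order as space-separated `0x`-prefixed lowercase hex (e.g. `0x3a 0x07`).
0x50 0x00 0x00 0x00

line 1 (beq): pack op=0x14:6|imm=0:26 = 0x50000000; big→ 50 00 00 00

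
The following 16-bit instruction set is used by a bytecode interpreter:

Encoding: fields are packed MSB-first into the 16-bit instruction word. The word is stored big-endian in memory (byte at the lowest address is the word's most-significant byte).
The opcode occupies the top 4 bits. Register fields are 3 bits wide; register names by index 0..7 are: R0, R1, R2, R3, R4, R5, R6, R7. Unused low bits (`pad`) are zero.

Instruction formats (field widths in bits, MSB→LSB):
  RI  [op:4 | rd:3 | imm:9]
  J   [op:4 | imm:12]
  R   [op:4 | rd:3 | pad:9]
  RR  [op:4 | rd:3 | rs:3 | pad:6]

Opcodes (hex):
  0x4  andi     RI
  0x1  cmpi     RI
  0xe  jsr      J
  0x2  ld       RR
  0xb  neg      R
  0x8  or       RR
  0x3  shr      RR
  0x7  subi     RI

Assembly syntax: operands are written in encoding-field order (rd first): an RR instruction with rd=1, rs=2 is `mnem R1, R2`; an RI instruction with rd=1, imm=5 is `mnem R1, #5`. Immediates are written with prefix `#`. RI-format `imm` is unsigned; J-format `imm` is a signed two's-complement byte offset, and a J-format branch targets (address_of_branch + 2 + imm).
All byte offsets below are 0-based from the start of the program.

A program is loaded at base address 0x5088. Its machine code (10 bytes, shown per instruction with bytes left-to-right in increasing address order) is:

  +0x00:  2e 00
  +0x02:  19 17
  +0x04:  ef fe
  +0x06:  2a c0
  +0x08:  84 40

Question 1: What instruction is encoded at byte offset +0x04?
[04] ef fe → 0xeffe
  top 4b → 0xe → jsr [J]
  imm: (w>>0)&0xfff=0xffe (s12→-2) → #-2

jsr #-2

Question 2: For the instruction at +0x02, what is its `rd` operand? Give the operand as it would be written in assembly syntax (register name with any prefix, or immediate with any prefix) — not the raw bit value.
[02] 19 17 → 0x1917
  top 4b → 0x1 → cmpi [RI]
  rd: (w>>9)&0x7=0x4 → R4
  imm: (w>>0)&0x1ff=0x117 → #279

R4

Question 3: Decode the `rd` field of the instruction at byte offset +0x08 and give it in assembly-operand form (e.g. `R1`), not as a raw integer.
R2

[08] 84 40 → 0x8440
  top 4b → 0x8 → or [RR]
  rd@[11:9]=0x2 ⇒ R2
  rs@[8:6]=0x1 ⇒ R1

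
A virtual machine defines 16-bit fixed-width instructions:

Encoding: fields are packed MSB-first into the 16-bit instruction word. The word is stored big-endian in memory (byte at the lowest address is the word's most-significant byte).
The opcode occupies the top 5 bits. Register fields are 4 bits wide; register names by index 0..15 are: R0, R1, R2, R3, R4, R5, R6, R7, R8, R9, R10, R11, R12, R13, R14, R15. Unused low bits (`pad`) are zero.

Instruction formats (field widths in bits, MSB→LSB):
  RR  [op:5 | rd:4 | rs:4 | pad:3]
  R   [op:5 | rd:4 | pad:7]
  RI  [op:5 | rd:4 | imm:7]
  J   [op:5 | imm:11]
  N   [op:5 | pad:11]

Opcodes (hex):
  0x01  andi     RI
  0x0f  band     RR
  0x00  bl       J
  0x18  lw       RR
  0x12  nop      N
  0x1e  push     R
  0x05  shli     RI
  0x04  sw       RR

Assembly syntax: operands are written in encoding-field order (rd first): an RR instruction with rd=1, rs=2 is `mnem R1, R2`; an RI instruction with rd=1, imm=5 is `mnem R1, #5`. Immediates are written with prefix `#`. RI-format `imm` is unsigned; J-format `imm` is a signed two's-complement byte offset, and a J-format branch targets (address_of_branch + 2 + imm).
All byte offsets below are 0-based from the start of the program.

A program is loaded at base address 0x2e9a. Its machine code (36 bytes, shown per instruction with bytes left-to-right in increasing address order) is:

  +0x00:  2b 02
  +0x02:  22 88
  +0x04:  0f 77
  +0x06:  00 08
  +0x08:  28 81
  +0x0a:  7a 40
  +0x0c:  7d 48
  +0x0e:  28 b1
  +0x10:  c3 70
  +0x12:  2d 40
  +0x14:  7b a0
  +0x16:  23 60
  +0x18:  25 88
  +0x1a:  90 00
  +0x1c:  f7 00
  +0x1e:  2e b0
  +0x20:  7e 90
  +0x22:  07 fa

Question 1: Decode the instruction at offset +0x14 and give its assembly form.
+0x14: 7b a0 ⇒ word 0x7ba0 (big)
  opcode bits[15:11]=0xf: band/RR
  rd@[10:7]=0x7 ⇒ R7
  rs@[6:3]=0x4 ⇒ R4

band R7, R4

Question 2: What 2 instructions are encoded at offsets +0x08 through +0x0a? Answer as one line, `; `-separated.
shli R1, #1; band R4, R8

off 0x08: read 28 81 as big → 0x2881
  op=0x2881>>11=0x5 ⇒ shli (RI)
  rd@[10:7]=0x1 ⇒ R1
  imm@[6:0]=0x1 ⇒ #1
off 0x0a: read 7a 40 as big → 0x7a40
  op=0x7a40>>11=0xf ⇒ band (RR)
  rd@[10:7]=0x4 ⇒ R4
  rs@[6:3]=0x8 ⇒ R8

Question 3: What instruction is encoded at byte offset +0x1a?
off 0x1a: read 90 00 as big → 0x9000
  op=0x9000>>11=0x12 ⇒ nop (N)

nop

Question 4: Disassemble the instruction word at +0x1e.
@+1e  big-endian(2e b0) = 0x2eb0
  op=0x2eb0>>11=0x5 ⇒ shli (RI)
  [10:7] rd=13 = R13
  [6:0] imm=48 = #48

shli R13, #48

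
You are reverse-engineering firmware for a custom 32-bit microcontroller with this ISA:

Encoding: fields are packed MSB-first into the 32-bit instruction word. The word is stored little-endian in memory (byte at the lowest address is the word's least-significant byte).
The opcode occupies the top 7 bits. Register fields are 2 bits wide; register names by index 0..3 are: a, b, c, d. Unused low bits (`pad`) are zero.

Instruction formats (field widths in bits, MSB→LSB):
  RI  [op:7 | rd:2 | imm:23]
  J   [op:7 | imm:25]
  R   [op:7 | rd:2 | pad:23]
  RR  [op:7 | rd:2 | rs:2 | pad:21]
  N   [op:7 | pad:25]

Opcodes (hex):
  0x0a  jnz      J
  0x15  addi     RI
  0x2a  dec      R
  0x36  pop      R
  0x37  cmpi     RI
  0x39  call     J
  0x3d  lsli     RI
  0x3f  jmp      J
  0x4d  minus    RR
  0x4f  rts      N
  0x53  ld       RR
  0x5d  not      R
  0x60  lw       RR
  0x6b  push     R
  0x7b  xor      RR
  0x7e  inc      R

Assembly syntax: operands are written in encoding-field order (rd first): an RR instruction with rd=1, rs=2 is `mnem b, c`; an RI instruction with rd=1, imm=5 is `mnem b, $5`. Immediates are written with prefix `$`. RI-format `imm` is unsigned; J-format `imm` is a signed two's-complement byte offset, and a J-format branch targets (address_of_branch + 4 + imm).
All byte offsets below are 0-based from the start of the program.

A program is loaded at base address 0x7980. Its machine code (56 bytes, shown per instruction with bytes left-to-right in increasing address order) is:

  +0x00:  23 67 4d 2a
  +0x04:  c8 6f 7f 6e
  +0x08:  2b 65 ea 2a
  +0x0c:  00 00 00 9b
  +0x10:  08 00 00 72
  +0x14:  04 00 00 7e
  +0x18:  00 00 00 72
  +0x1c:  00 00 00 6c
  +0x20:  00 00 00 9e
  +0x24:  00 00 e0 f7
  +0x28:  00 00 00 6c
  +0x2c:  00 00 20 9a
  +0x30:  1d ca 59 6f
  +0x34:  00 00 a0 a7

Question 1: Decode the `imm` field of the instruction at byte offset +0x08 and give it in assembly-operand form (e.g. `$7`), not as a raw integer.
off 0x08: read 2b 65 ea 2a as little → 0x2aea652b
  opcode bits[31:25]=0x15: addi/RI
  [24:23] rd=1 = b
  [22:0] imm=6972715 = $6972715

$6972715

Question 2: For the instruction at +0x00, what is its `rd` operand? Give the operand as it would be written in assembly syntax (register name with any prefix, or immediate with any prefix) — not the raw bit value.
a

+0x00: 23 67 4d 2a ⇒ word 0x2a4d6723 (little)
  opcode bits[31:25]=0x15: addi/RI
  [24:23] rd=0 = a
  [22:0] imm=5072675 = $5072675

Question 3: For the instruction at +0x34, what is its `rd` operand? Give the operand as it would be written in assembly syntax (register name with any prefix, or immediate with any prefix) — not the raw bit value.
d

off 0x34: read 00 00 a0 a7 as little → 0xa7a00000
  top 7b → 0x53 → ld [RR]
  [24:23] rd=3 = d
  [22:21] rs=1 = b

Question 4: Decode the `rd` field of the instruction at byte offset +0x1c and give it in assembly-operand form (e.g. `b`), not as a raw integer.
+0x1c: 00 00 00 6c ⇒ word 0x6c000000 (little)
  top 7b → 0x36 → pop [R]
  rd@[24:23]=0x0 ⇒ a

a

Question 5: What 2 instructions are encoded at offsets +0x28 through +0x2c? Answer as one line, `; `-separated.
off 0x28: read 00 00 00 6c as little → 0x6c000000
  opcode bits[31:25]=0x36: pop/R
  [24:23] rd=0 = a
off 0x2c: read 00 00 20 9a as little → 0x9a200000
  opcode bits[31:25]=0x4d: minus/RR
  [24:23] rd=0 = a
  [22:21] rs=1 = b

pop a; minus a, b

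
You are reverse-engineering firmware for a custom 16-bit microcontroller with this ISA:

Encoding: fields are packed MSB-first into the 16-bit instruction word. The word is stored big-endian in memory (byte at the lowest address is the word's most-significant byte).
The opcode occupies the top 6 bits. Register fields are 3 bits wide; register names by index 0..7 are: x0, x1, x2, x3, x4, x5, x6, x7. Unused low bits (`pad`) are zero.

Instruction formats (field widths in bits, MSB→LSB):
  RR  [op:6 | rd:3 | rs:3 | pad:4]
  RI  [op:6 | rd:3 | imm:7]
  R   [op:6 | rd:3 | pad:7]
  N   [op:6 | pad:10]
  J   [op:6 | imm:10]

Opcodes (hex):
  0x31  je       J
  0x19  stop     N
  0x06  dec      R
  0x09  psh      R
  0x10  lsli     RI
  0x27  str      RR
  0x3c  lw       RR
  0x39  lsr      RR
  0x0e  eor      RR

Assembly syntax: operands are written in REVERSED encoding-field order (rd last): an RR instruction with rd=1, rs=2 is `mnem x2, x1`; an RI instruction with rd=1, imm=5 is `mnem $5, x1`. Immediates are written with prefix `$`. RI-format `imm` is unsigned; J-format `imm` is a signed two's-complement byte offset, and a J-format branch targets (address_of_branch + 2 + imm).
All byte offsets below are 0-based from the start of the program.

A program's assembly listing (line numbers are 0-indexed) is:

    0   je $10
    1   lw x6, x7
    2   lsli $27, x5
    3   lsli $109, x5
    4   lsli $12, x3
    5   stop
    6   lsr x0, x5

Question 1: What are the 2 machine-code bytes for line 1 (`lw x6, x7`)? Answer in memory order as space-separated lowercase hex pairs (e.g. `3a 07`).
1. lw fields op=0x3c:6|rd=7:3|rs=6:3|pad=0:4 → word f3e0h → f3 e0

f3 e0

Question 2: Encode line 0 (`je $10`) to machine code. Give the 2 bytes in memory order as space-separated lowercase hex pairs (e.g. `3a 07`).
c4 0a

L0: je op=0x31:6|imm=10:10 ⇒ 0xc40a ⇒ big c4 0a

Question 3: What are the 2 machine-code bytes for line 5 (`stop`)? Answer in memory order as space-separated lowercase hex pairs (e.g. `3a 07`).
64 00

line 5 (stop): pack op=0x19:6|pad=0:10 = 0x6400; big→ 64 00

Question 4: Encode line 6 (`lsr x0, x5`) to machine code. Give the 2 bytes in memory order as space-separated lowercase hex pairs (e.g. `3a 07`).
6. lsr fields op=0x39:6|rd=5:3|rs=0:3|pad=0:4 → word e680h → e6 80

e6 80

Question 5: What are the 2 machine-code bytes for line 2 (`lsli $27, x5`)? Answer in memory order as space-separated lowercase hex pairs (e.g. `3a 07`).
L2: lsli op=0x10:6|rd=5:3|imm=27:7 ⇒ 0x429b ⇒ big 42 9b

42 9b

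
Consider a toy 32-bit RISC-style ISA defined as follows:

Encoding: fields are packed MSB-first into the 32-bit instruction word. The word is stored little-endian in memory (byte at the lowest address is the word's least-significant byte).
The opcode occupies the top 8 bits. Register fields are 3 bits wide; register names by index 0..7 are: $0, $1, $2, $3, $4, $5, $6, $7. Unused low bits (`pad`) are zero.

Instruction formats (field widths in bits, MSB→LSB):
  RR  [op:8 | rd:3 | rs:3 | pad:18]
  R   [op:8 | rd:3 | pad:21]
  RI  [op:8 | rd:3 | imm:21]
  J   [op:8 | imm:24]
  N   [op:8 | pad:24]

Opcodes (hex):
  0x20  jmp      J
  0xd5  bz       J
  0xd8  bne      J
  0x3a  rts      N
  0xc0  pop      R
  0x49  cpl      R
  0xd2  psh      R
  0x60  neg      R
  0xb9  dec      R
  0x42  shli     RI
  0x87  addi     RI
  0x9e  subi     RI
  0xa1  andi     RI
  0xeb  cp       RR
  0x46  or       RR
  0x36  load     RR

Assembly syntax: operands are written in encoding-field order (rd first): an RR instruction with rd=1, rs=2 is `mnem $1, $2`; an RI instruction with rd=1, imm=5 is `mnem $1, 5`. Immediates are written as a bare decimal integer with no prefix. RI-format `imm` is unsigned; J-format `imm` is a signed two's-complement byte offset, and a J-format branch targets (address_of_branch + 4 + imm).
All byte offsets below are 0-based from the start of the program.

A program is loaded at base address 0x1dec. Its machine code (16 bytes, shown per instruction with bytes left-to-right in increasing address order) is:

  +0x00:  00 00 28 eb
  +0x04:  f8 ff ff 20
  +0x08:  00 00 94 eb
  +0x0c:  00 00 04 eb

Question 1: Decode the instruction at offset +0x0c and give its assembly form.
cp $0, $1

off 0x0c: read 00 00 04 eb as little → 0xeb040000
  op=0xeb040000>>24=0xeb ⇒ cp (RR)
  rd: (w>>21)&0x7=0x0 → $0
  rs: (w>>18)&0x7=0x1 → $1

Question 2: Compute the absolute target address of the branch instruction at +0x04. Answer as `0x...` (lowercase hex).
0x1dec

+0x04: f8 ff ff 20 ⇒ word 0x20fffff8 (little)
  op=0x20fffff8>>24=0x20 ⇒ jmp (J)
  imm@[23:0]=0xfffff8 (s24→-8) ⇒ -8
  target = base 0x1dec + off 0x04 + 4 + imm -8 = 0x1dec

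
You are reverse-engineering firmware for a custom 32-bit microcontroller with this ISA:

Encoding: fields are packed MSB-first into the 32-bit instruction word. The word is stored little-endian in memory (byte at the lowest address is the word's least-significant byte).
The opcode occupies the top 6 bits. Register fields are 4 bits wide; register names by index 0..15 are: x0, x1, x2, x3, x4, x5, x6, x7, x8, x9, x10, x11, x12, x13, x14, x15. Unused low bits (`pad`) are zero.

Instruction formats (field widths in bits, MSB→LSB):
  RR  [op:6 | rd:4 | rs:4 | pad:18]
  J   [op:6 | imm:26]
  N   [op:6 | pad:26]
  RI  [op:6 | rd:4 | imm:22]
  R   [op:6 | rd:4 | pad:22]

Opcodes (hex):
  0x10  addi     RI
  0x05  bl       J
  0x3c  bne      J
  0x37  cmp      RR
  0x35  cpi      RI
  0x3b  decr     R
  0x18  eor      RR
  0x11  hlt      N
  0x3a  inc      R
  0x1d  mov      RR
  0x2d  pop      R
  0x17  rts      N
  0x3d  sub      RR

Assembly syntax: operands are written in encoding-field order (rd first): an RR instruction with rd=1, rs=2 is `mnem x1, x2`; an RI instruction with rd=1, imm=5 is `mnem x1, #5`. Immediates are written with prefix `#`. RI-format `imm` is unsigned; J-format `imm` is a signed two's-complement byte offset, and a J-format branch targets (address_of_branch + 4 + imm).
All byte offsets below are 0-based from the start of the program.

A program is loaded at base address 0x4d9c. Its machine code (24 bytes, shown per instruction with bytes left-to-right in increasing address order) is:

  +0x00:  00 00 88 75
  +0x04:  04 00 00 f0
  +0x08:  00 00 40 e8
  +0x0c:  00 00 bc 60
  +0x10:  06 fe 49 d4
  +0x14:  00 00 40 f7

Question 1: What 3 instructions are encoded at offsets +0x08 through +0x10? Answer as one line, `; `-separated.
inc x1; eor x2, x15; cpi x1, #654854

[08] 00 00 40 e8 → 0xe8400000
  top 6b → 0x3a → inc [R]
  rd: (w>>22)&0xf=0x1 → x1
[0c] 00 00 bc 60 → 0x60bc0000
  top 6b → 0x18 → eor [RR]
  rd: (w>>22)&0xf=0x2 → x2
  rs: (w>>18)&0xf=0xf → x15
[10] 06 fe 49 d4 → 0xd449fe06
  top 6b → 0x35 → cpi [RI]
  rd: (w>>22)&0xf=0x1 → x1
  imm: (w>>0)&0x3fffff=0x9fe06 → #654854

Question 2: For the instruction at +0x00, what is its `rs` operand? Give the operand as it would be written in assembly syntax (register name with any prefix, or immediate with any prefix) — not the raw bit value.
x2

off 0x00: read 00 00 88 75 as little → 0x75880000
  top 6b → 0x1d → mov [RR]
  rd@[25:22]=0x6 ⇒ x6
  rs@[21:18]=0x2 ⇒ x2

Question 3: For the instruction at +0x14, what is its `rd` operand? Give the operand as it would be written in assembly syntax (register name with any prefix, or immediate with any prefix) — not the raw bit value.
x13

[14] 00 00 40 f7 → 0xf7400000
  opcode bits[31:26]=0x3d: sub/RR
  rd@[25:22]=0xd ⇒ x13
  rs@[21:18]=0x0 ⇒ x0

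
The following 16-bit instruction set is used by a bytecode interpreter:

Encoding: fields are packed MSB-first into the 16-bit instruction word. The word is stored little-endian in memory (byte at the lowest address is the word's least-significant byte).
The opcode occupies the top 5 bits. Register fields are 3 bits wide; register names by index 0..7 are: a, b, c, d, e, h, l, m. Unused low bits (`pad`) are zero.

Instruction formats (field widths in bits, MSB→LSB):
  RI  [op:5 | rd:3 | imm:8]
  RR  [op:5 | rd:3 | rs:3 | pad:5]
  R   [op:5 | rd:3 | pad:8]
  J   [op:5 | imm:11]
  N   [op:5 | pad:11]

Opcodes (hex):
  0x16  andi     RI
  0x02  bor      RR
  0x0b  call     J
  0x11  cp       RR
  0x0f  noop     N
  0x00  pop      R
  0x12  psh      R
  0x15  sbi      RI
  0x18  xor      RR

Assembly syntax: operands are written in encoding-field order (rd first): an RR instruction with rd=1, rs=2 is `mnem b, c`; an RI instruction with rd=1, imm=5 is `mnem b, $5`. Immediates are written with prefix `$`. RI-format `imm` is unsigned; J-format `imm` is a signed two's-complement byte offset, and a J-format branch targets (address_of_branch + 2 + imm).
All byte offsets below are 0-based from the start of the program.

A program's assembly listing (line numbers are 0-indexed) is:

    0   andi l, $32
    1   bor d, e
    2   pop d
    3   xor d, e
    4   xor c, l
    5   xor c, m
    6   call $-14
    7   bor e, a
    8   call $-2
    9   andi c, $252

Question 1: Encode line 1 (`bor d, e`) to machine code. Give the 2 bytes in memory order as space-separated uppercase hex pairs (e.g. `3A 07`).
L1: bor op=0x2:5|rd=3:3|rs=4:3|pad=0:5 ⇒ 0x1380 ⇒ little 80 13

80 13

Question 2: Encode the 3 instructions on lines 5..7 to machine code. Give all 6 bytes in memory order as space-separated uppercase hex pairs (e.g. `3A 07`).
E0 C2 F2 5F 00 14

line 5 (xor): pack op=0x18:5|rd=2:3|rs=7:3|pad=0:5 = 0xc2e0; little→ e0 c2
line 6 (call): pack op=0xb:5|imm=-14:11 = 0x5ff2; little→ f2 5f
line 7 (bor): pack op=0x2:5|rd=4:3|rs=0:3|pad=0:5 = 0x1400; little→ 00 14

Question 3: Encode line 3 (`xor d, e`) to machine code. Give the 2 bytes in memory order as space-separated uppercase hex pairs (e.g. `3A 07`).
3. xor fields op=0x18:5|rd=3:3|rs=4:3|pad=0:5 → word c380h → 80 c3

80 C3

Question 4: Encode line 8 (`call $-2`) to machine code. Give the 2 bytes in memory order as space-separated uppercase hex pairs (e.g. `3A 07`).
L8: call op=0xb:5|imm=-2:11 ⇒ 0x5ffe ⇒ little fe 5f

FE 5F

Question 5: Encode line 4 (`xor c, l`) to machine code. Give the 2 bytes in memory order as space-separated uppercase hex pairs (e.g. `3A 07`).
L4: xor op=0x18:5|rd=2:3|rs=6:3|pad=0:5 ⇒ 0xc2c0 ⇒ little c0 c2

C0 C2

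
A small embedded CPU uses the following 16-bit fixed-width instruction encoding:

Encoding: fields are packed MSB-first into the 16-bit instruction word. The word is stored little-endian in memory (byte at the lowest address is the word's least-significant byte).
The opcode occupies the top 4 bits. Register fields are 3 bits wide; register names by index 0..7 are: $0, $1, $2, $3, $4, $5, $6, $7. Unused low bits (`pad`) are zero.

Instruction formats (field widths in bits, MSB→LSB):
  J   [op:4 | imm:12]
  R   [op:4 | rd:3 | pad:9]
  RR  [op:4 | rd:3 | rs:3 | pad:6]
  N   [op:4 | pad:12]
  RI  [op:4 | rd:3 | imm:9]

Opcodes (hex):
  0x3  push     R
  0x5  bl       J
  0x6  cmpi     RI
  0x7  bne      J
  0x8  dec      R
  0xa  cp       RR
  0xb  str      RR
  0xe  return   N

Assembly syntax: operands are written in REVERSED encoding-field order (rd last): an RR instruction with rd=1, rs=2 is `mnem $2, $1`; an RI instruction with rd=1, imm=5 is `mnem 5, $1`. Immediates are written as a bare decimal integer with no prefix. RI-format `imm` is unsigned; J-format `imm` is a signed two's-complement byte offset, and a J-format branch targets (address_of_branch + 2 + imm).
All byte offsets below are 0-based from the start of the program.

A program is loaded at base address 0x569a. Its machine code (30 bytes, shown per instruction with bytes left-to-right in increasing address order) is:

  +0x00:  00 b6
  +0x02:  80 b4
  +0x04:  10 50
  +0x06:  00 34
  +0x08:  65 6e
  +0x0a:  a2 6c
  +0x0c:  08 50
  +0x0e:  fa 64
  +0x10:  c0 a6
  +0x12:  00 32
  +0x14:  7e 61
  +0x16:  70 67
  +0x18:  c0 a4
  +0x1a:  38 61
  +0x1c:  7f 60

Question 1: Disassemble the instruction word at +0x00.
str $0, $3

[00] 00 b6 → 0xb600
  top 4b → 0xb → str [RR]
  rd: (w>>9)&0x7=0x3 → $3
  rs: (w>>6)&0x7=0x0 → $0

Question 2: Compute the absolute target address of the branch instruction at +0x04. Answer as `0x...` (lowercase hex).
0x56b0

@+04  little-endian(10 50) = 0x5010
  opcode bits[15:12]=0x5: bl/J
  imm@[11:0]=0x10 ⇒ 16
  target = base 0x569a + off 0x04 + 2 + imm 16 = 0x56b0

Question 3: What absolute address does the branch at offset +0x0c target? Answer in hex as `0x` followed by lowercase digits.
off 0x0c: read 08 50 as little → 0x5008
  op=0x5008>>12=0x5 ⇒ bl (J)
  [11:0] imm=8 = 8
  target = base 0x569a + off 0x0c + 2 + imm 8 = 0x56b0

0x56b0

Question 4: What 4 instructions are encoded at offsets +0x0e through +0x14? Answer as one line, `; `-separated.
cmpi 250, $2; cp $3, $3; push $1; cmpi 382, $0

@+0e  little-endian(fa 64) = 0x64fa
  opcode bits[15:12]=0x6: cmpi/RI
  [11:9] rd=2 = $2
  [8:0] imm=250 = 250
@+10  little-endian(c0 a6) = 0xa6c0
  opcode bits[15:12]=0xa: cp/RR
  [11:9] rd=3 = $3
  [8:6] rs=3 = $3
@+12  little-endian(00 32) = 0x3200
  opcode bits[15:12]=0x3: push/R
  [11:9] rd=1 = $1
@+14  little-endian(7e 61) = 0x617e
  opcode bits[15:12]=0x6: cmpi/RI
  [11:9] rd=0 = $0
  [8:0] imm=382 = 382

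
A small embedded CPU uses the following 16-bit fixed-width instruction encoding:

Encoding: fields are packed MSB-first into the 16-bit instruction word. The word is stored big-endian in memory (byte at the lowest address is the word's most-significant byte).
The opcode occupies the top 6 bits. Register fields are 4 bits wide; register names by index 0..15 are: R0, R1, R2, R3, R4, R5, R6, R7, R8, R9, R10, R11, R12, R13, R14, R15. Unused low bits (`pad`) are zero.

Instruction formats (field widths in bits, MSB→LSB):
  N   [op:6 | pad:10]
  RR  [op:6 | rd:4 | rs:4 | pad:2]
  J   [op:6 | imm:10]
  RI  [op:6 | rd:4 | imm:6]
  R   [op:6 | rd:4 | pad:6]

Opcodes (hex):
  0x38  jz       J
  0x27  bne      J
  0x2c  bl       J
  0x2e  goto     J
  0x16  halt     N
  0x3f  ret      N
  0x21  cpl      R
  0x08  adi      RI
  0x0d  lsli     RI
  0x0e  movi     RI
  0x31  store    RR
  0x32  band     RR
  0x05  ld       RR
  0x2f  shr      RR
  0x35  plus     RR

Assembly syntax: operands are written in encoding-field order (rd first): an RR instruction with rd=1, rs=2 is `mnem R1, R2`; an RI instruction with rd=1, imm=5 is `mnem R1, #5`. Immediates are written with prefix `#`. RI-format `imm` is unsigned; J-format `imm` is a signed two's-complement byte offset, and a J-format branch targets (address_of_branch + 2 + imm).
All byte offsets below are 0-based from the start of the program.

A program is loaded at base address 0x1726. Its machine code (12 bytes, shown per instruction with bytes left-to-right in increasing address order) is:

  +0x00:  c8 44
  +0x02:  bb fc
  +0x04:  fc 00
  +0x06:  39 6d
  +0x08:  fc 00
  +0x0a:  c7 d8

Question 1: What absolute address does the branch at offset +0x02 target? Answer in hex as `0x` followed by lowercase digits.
@+02  big-endian(bb fc) = 0xbbfc
  op=0xbbfc>>10=0x2e ⇒ goto (J)
  imm: (w>>0)&0x3ff=0x3fc (s10→-4) → #-4
  target = base 0x1726 + off 0x02 + 2 + imm -4 = 0x1726

0x1726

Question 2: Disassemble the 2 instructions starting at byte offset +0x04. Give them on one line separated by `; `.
[04] fc 00 → 0xfc00
  opcode bits[15:10]=0x3f: ret/N
[06] 39 6d → 0x396d
  opcode bits[15:10]=0xe: movi/RI
  rd: (w>>6)&0xf=0x5 → R5
  imm: (w>>0)&0x3f=0x2d → #45

ret; movi R5, #45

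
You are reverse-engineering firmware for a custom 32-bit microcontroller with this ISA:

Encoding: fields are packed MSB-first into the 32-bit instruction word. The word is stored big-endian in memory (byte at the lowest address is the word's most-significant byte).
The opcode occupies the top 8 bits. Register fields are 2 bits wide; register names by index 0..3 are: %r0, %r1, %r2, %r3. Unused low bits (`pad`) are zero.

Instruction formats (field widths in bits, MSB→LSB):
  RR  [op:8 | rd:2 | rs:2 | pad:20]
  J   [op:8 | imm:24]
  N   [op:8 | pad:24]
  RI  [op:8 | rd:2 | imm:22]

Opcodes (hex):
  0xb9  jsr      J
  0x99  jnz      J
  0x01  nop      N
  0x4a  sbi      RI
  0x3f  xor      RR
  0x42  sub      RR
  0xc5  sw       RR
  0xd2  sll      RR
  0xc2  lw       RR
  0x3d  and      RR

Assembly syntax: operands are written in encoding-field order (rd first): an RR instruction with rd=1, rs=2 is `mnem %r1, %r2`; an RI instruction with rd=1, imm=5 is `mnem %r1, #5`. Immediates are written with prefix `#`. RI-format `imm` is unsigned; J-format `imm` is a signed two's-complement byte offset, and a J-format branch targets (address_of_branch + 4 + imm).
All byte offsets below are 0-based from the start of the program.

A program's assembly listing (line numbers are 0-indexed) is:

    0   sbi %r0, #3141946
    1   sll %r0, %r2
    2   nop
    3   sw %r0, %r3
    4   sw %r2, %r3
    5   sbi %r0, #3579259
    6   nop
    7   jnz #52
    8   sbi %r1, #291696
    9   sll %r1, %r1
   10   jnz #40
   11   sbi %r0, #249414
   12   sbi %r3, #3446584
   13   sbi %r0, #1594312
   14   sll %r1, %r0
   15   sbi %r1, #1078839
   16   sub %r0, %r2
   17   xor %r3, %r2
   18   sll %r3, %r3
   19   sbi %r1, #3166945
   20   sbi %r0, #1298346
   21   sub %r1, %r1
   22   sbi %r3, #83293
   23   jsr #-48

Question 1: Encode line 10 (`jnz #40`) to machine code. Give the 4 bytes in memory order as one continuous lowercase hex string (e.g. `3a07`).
99000028

L10: jnz op=0x99:8|imm=40:24 ⇒ 0x99000028 ⇒ big 99 00 00 28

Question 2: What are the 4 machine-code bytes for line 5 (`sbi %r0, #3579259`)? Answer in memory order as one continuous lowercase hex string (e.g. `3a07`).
line 5 (sbi): pack op=0x4a:8|rd=0:2|imm=3579259:22 = 0x4a369d7b; big→ 4a 36 9d 7b

4a369d7b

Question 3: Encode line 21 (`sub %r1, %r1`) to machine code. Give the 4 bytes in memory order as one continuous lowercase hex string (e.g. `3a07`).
L21: sub op=0x42:8|rd=1:2|rs=1:2|pad=0:20 ⇒ 0x42500000 ⇒ big 42 50 00 00

42500000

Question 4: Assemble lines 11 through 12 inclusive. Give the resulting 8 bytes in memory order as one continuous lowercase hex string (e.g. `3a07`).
L11: sbi op=0x4a:8|rd=0:2|imm=249414:22 ⇒ 0x4a03ce46 ⇒ big 4a 03 ce 46
L12: sbi op=0x4a:8|rd=3:2|imm=3446584:22 ⇒ 0x4af49738 ⇒ big 4a f4 97 38

4a03ce464af49738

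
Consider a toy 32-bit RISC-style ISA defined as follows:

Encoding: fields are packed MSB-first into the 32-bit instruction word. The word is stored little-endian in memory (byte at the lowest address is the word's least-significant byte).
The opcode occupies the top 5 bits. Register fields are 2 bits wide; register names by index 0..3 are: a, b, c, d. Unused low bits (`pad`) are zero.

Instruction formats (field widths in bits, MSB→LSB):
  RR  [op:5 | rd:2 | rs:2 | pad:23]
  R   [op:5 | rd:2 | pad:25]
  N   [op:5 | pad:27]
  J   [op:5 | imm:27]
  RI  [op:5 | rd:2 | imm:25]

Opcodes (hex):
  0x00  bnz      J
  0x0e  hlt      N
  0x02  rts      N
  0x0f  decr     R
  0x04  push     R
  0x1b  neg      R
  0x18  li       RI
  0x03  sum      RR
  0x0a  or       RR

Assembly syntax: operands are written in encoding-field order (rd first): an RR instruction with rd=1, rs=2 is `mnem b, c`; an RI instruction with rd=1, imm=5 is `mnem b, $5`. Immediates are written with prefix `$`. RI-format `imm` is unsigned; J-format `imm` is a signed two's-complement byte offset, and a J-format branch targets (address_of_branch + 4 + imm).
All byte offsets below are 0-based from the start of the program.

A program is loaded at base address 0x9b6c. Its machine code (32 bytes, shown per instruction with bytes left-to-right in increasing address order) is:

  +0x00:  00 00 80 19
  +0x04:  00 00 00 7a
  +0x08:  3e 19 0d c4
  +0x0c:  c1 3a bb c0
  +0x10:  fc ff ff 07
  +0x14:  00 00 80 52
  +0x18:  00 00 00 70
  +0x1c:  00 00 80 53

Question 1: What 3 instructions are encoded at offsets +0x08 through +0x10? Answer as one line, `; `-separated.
@+08  little-endian(3e 19 0d c4) = 0xc40d193e
  top 5b → 0x18 → li [RI]
  rd: (w>>25)&0x3=0x2 → c
  imm: (w>>0)&0x1ffffff=0xd193e → $858430
@+0c  little-endian(c1 3a bb c0) = 0xc0bb3ac1
  top 5b → 0x18 → li [RI]
  rd: (w>>25)&0x3=0x0 → a
  imm: (w>>0)&0x1ffffff=0xbb3ac1 → $12270273
@+10  little-endian(fc ff ff 07) = 0x07fffffc
  top 5b → 0x0 → bnz [J]
  imm: (w>>0)&0x7ffffff=0x7fffffc (s27→-4) → $-4

li c, $858430; li a, $12270273; bnz $-4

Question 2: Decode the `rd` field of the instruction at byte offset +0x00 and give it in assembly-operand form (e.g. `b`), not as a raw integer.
[00] 00 00 80 19 → 0x19800000
  opcode bits[31:27]=0x3: sum/RR
  [26:25] rd=0 = a
  [24:23] rs=3 = d

a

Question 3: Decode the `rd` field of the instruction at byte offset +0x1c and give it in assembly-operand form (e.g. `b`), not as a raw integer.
b

off 0x1c: read 00 00 80 53 as little → 0x53800000
  op=0x53800000>>27=0xa ⇒ or (RR)
  [26:25] rd=1 = b
  [24:23] rs=3 = d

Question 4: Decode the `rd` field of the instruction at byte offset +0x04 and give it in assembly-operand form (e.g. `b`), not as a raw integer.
b

+0x04: 00 00 00 7a ⇒ word 0x7a000000 (little)
  opcode bits[31:27]=0xf: decr/R
  [26:25] rd=1 = b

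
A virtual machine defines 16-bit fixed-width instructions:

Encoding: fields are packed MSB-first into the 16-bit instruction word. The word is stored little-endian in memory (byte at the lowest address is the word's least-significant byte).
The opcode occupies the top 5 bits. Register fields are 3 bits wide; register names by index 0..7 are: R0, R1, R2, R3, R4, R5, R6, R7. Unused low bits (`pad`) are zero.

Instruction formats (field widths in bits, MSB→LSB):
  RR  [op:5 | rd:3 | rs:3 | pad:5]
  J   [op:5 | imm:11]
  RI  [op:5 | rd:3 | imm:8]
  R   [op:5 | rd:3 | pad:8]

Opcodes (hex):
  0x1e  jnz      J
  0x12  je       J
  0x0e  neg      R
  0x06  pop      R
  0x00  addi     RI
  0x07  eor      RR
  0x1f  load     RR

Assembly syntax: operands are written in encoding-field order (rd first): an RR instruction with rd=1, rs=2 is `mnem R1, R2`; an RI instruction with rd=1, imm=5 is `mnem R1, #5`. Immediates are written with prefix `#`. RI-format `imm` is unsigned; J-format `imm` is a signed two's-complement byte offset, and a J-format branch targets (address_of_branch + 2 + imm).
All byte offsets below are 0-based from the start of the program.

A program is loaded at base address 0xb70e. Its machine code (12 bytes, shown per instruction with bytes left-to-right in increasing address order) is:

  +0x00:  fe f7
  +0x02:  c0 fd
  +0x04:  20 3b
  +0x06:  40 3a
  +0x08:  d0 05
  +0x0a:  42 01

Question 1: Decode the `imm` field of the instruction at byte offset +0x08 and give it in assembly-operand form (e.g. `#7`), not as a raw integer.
#208

off 0x08: read d0 05 as little → 0x05d0
  op=0x05d0>>11=0x0 ⇒ addi (RI)
  rd@[10:8]=0x5 ⇒ R5
  imm@[7:0]=0xd0 ⇒ #208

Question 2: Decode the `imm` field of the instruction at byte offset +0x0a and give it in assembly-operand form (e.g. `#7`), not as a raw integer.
#66

@+0a  little-endian(42 01) = 0x0142
  opcode bits[15:11]=0x0: addi/RI
  rd@[10:8]=0x1 ⇒ R1
  imm@[7:0]=0x42 ⇒ #66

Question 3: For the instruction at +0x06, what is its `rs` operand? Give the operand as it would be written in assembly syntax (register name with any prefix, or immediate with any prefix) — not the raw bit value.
[06] 40 3a → 0x3a40
  top 5b → 0x7 → eor [RR]
  rd: (w>>8)&0x7=0x2 → R2
  rs: (w>>5)&0x7=0x2 → R2

R2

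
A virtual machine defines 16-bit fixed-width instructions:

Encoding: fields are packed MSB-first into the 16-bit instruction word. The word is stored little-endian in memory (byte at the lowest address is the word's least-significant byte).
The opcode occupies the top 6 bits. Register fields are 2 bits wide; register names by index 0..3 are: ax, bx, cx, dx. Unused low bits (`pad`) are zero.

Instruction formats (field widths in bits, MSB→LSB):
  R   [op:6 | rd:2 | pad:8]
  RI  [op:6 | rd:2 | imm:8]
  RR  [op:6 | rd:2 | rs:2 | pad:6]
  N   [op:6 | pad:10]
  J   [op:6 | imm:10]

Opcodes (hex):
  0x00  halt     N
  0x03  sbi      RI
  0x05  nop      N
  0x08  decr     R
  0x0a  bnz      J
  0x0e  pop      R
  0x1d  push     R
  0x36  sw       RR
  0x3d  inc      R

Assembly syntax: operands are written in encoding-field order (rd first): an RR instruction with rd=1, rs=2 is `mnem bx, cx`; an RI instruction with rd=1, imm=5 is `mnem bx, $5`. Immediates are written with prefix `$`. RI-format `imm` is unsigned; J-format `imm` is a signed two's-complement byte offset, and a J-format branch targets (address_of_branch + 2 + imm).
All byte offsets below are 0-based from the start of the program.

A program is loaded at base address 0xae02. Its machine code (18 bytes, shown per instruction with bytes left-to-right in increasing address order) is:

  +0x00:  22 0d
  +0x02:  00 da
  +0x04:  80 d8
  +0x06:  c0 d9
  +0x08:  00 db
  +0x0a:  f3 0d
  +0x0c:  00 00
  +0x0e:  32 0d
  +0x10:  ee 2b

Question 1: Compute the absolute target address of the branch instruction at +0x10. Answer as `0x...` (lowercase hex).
0xae02

[10] ee 2b → 0x2bee
  opcode bits[15:10]=0xa: bnz/J
  imm@[9:0]=0x3ee (s10→-18) ⇒ $-18
  target = base 0xae02 + off 0x10 + 2 + imm -18 = 0xae02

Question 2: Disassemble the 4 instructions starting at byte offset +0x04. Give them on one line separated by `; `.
sw ax, cx; sw bx, dx; sw dx, ax; sbi bx, $243

off 0x04: read 80 d8 as little → 0xd880
  top 6b → 0x36 → sw [RR]
  rd: (w>>8)&0x3=0x0 → ax
  rs: (w>>6)&0x3=0x2 → cx
off 0x06: read c0 d9 as little → 0xd9c0
  top 6b → 0x36 → sw [RR]
  rd: (w>>8)&0x3=0x1 → bx
  rs: (w>>6)&0x3=0x3 → dx
off 0x08: read 00 db as little → 0xdb00
  top 6b → 0x36 → sw [RR]
  rd: (w>>8)&0x3=0x3 → dx
  rs: (w>>6)&0x3=0x0 → ax
off 0x0a: read f3 0d as little → 0x0df3
  top 6b → 0x3 → sbi [RI]
  rd: (w>>8)&0x3=0x1 → bx
  imm: (w>>0)&0xff=0xf3 → $243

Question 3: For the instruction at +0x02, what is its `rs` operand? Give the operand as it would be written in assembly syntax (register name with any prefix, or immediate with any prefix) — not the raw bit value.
ax

off 0x02: read 00 da as little → 0xda00
  opcode bits[15:10]=0x36: sw/RR
  rd@[9:8]=0x2 ⇒ cx
  rs@[7:6]=0x0 ⇒ ax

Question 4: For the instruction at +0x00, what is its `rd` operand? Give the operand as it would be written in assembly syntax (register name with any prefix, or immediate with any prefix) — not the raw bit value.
off 0x00: read 22 0d as little → 0x0d22
  top 6b → 0x3 → sbi [RI]
  rd: (w>>8)&0x3=0x1 → bx
  imm: (w>>0)&0xff=0x22 → $34

bx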